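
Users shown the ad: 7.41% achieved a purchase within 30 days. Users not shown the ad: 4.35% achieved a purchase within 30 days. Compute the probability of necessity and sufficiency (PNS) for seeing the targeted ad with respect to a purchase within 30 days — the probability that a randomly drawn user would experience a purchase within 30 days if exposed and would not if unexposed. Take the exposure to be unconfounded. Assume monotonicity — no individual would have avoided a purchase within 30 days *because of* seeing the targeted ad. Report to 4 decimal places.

PNS ≈ 0.0306

p₁ = 0.0741, p₀ = 0.0435.
Under exogeneity and monotonicity, PNS = p₁ − p₀.
PNS = 0.0741 − 0.0435 = 0.0306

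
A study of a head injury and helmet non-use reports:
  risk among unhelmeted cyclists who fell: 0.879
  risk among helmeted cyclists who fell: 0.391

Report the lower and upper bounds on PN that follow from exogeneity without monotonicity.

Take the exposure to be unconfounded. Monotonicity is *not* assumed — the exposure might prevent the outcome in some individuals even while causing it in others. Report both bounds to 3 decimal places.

Let p₁ = 0.879, p₀ = 0.391.
Under exogeneity alone the bounds on PN are max{0,(p₁−p₀)/p₁} ≤ PN ≤ min{1,(1−p₀)/p₁}.
  lower = (p₁ − p₀)/p₁ = 0.488 / 0.879 ≈ 0.5552
  upper = min{1, (1 − p₀)/p₁} = 0.609 / 0.879 ≈ 0.6928

0.555 ≤ PN ≤ 0.693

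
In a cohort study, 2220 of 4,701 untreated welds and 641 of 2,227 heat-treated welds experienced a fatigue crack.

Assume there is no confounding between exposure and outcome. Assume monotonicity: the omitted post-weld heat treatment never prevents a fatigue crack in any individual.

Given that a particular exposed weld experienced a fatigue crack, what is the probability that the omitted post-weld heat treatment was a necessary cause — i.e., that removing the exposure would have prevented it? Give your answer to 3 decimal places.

PN ≈ 0.390

p₁ = P(outcome | exposed) = 2220/4701 = 0.47224
p₀ = P(outcome | unexposed) = 641/2227 = 0.28783
Under exogeneity and monotonicity, PN = (p₁ − p₀) / p₁.
PN = (0.47224 − 0.28783) / 0.47224 = 0.18441 / 0.47224 ≈ 0.3905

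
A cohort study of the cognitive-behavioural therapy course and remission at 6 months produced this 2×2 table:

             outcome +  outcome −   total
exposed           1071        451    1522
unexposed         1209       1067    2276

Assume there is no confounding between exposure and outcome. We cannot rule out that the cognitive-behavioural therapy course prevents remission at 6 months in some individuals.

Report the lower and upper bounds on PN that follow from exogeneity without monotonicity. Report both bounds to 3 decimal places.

0.245 ≤ PN ≤ 0.666

p₁ = P(outcome | exposed) = 1071/1522 = 0.70368
p₀ = P(outcome | unexposed) = 1209/2276 = 0.5312
Under exogeneity alone the bounds on PN are max{0,(p₁−p₀)/p₁} ≤ PN ≤ min{1,(1−p₀)/p₁}.
  lower = (p₁ − p₀)/p₁ = 0.17248 / 0.70368 ≈ 0.2451
  upper = min{1, (1 − p₀)/p₁} = 0.4688 / 0.70368 ≈ 0.6662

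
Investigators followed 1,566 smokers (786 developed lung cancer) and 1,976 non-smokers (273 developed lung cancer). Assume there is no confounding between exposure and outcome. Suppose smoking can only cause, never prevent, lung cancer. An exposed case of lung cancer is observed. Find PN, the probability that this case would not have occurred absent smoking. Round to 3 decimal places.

p₁ = P(outcome | exposed) = 786/1566 = 0.50192
p₀ = P(outcome | unexposed) = 273/1976 = 0.13816
Under exogeneity and monotonicity, PN = (p₁ − p₀) / p₁.
PN = (0.50192 − 0.13816) / 0.50192 = 0.36376 / 0.50192 ≈ 0.7247

PN ≈ 0.725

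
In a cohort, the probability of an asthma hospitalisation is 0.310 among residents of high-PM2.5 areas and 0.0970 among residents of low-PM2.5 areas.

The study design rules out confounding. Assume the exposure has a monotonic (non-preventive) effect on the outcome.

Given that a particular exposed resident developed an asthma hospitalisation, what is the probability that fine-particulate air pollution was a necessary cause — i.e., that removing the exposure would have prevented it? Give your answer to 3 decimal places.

PN ≈ 0.687

Let p₁ = 0.31, p₀ = 0.097.
Under exogeneity and monotonicity, PN = (p₁ − p₀) / p₁.
PN = (0.31 − 0.097) / 0.31 = 0.213 / 0.31 ≈ 0.6871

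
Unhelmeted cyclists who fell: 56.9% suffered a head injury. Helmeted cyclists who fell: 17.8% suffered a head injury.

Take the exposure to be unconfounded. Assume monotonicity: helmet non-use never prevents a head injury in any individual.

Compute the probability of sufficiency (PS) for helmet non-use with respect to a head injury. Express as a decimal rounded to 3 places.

PS ≈ 0.476

p₁ = 0.569, p₀ = 0.178.
Under exogeneity and monotonicity, PS = (p₁ − p₀) / (1 − p₀).
PS = (0.569 − 0.178) / (1 − 0.178) = 0.391 / 0.822 ≈ 0.4757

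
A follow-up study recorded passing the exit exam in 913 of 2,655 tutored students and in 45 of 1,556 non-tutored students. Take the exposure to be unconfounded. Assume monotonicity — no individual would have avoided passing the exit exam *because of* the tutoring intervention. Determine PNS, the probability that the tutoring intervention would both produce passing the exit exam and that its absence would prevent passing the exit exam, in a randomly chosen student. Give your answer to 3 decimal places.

PNS ≈ 0.315

p₁ = P(outcome | exposed) = 913/2655 = 0.34388
p₀ = P(outcome | unexposed) = 45/1556 = 0.02892
Under exogeneity and monotonicity, PNS = p₁ − p₀.
PNS = 0.34388 − 0.02892 = 0.31496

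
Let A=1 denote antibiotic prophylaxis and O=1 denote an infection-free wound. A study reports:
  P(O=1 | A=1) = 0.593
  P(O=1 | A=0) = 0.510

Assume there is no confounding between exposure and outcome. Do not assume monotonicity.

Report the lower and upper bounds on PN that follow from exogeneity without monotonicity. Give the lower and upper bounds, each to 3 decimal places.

0.140 ≤ PN ≤ 0.826

Let p₁ = 0.593, p₀ = 0.51.
Under exogeneity alone the bounds on PN are max{0,(p₁−p₀)/p₁} ≤ PN ≤ min{1,(1−p₀)/p₁}.
  lower = (p₁ − p₀)/p₁ = 0.083 / 0.593 ≈ 0.1400
  upper = min{1, (1 − p₀)/p₁} = 0.49 / 0.593 ≈ 0.8263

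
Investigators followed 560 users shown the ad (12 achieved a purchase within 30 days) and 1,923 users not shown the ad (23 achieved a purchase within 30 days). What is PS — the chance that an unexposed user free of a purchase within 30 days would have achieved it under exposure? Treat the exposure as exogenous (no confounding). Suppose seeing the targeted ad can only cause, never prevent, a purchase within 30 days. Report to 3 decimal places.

PS ≈ 0.010

p₁ = P(outcome | exposed) = 12/560 = 0.021429
p₀ = P(outcome | unexposed) = 23/1923 = 0.01196
Under exogeneity and monotonicity, PS = (p₁ − p₀) / (1 − p₀).
PS = (0.021429 − 0.01196) / (1 − 0.01196) = 0.0094681 / 0.98804 ≈ 0.0096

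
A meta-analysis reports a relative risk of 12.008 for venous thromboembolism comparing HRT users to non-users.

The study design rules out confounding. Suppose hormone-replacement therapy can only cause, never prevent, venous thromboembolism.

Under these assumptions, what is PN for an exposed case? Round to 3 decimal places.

PN ≈ 0.917

Under exogeneity and monotonicity, PN = (RR − 1) / RR = 1 − 1/RR.
PN = (12.008 − 1) / 12.008 = 11.01 / 12.008 ≈ 0.9167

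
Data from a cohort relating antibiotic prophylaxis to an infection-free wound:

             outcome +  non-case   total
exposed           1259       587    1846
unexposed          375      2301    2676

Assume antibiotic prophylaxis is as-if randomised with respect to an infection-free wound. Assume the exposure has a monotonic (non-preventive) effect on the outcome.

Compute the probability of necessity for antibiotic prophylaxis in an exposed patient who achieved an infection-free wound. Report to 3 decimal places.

PN ≈ 0.795

p₁ = P(outcome | exposed) = 1259/1846 = 0.68202
p₀ = P(outcome | unexposed) = 375/2676 = 0.14013
Under exogeneity and monotonicity, PN = (p₁ − p₀)/p₁.
PN = (0.68202 − 0.14013) / 0.68202 ≈ 0.7945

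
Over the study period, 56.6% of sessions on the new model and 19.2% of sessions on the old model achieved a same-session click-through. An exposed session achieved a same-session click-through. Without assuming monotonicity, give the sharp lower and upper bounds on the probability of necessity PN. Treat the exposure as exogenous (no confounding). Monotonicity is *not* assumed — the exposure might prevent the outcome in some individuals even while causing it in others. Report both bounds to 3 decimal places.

p₁ = 0.566, p₀ = 0.192.
Under exogeneity alone the bounds on PN are max{0,(p₁−p₀)/p₁} ≤ PN ≤ min{1,(1−p₀)/p₁}.
  lower = (p₁ − p₀)/p₁ = 0.374 / 0.566 ≈ 0.6608
  upper = min{1, (1 − p₀)/p₁} = 0.808 / 0.566 ≈ 1.4276 → capped at 1

0.661 ≤ PN ≤ 1.000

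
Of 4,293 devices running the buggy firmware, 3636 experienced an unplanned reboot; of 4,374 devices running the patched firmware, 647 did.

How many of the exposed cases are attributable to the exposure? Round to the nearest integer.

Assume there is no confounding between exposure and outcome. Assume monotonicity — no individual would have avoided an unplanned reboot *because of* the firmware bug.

about 3001 cases

p₁ = P(outcome | exposed) = 3636/4293 = 0.84696
p₀ = P(outcome | unexposed) = 647/4374 = 0.14792
PN = (p₁ − p₀)/p₁ = (0.84696 − 0.14792) / 0.84696 ≈ 0.82535.
Attributable cases ≈ PN × (exposed cases) = 0.82535 × 3636 ≈ 3000.98.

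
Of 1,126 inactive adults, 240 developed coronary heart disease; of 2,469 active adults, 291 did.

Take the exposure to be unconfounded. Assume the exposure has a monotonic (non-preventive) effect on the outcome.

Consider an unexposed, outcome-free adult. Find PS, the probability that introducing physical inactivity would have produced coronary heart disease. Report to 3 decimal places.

p₁ = P(outcome | exposed) = 240/1126 = 0.21314
p₀ = P(outcome | unexposed) = 291/2469 = 0.11786
Under exogeneity and monotonicity, PS = (p₁ − p₀) / (1 − p₀).
PS = (0.21314 − 0.11786) / (1 − 0.11786) = 0.095282 / 0.88214 ≈ 0.1080

PS ≈ 0.108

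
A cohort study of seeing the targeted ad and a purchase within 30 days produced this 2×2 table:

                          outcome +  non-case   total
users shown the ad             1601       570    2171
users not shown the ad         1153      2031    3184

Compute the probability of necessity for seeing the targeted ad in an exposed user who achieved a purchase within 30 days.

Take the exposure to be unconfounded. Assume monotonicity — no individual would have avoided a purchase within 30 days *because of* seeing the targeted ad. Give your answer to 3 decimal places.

PN ≈ 0.509

p₁ = P(outcome | exposed) = 1601/2171 = 0.73745
p₀ = P(outcome | unexposed) = 1153/3184 = 0.36212
Under exogeneity and monotonicity, PN = (p₁ − p₀)/p₁.
PN = (0.73745 − 0.36212) / 0.73745 ≈ 0.5090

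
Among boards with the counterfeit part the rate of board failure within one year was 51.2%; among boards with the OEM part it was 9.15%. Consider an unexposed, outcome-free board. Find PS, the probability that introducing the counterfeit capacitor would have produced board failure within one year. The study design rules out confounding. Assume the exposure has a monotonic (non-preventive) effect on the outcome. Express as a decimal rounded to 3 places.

p₁ = 0.512, p₀ = 0.0915.
Under exogeneity and monotonicity, PS = (p₁ − p₀) / (1 − p₀).
PS = (0.512 − 0.0915) / (1 − 0.0915) = 0.4205 / 0.9085 ≈ 0.4629

PS ≈ 0.463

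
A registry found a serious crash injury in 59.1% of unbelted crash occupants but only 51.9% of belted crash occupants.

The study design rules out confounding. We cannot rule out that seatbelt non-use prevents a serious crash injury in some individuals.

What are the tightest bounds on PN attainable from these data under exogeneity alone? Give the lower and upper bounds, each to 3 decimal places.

0.122 ≤ PN ≤ 0.814

p₁ = 0.591, p₀ = 0.519.
Under exogeneity alone the bounds on PN are max{0,(p₁−p₀)/p₁} ≤ PN ≤ min{1,(1−p₀)/p₁}.
  lower = (p₁ − p₀)/p₁ = 0.072 / 0.591 ≈ 0.1218
  upper = min{1, (1 − p₀)/p₁} = 0.481 / 0.591 ≈ 0.8139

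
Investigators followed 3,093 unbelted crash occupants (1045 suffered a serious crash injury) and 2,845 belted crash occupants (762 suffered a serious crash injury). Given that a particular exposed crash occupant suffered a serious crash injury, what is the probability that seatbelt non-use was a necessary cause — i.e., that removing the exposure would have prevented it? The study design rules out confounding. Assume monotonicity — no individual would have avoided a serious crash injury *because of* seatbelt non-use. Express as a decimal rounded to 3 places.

p₁ = P(outcome | exposed) = 1045/3093 = 0.33786
p₀ = P(outcome | unexposed) = 762/2845 = 0.26784
Under exogeneity and monotonicity, PN = (p₁ − p₀) / p₁.
PN = (0.33786 − 0.26784) / 0.33786 = 0.070021 / 0.33786 ≈ 0.2072

PN ≈ 0.207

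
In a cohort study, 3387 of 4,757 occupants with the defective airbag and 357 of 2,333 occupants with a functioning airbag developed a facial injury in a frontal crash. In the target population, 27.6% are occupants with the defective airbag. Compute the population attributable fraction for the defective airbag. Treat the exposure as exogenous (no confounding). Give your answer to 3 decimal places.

PAF ≈ 0.502

p₁ = P(outcome | exposed) = 3387/4757 = 0.712
p₀ = P(outcome | unexposed) = 357/2333 = 0.15302
Overall risk P(Y=1) = π·p₁ + (1−π)·p₀ = 0.276×0.712 + 0.724×0.15302 = 0.3073.
Under exogeneity, PAF = [P(Y=1) − p₀] / P(Y=1).
PAF = (0.3073 − 0.15302) / 0.3073 ≈ 0.5020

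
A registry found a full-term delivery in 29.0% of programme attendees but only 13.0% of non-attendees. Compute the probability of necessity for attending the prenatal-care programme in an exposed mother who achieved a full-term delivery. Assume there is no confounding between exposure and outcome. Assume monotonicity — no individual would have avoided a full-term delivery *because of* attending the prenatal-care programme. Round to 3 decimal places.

p₁ = 0.29, p₀ = 0.13.
Under exogeneity and monotonicity, PN = (p₁ − p₀) / p₁.
PN = (0.29 − 0.13) / 0.29 = 0.16 / 0.29 ≈ 0.5517

PN ≈ 0.552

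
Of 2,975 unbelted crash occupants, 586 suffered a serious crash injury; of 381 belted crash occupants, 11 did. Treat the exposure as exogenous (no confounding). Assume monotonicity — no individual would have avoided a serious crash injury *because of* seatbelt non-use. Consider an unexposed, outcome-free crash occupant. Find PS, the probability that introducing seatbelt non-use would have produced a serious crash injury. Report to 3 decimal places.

p₁ = P(outcome | exposed) = 586/2975 = 0.19697
p₀ = P(outcome | unexposed) = 11/381 = 0.028871
Under exogeneity and monotonicity, PS = (p₁ − p₀) / (1 − p₀).
PS = (0.19697 − 0.028871) / (1 − 0.028871) = 0.1681 / 0.97113 ≈ 0.1731

PS ≈ 0.173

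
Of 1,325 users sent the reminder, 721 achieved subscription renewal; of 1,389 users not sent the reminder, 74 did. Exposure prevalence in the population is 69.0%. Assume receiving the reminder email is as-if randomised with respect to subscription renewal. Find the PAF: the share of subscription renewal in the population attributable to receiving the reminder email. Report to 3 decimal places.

PAF ≈ 0.864

p₁ = P(outcome | exposed) = 721/1325 = 0.54415
p₀ = P(outcome | unexposed) = 74/1389 = 0.053276
Overall risk P(Y=1) = π·p₁ + (1−π)·p₀ = 0.69×0.54415 + 0.31×0.053276 = 0.39198.
Under exogeneity, PAF = [P(Y=1) − p₀] / P(Y=1).
PAF = (0.39198 − 0.053276) / 0.39198 ≈ 0.8641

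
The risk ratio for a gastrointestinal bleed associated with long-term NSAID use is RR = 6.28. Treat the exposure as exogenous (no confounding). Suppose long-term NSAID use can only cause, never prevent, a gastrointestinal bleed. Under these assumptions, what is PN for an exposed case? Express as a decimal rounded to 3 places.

Under exogeneity and monotonicity, PN = (RR − 1) / RR = 1 − 1/RR.
PN = (6.28 − 1) / 6.28 = 5.28 / 6.28 ≈ 0.8408

PN ≈ 0.841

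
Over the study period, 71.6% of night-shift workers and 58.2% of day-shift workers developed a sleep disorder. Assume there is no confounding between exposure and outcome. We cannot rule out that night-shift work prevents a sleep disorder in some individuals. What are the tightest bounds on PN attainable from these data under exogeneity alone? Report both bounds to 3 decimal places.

0.187 ≤ PN ≤ 0.584

p₁ = 0.716, p₀ = 0.582.
Under exogeneity alone the bounds on PN are max{0,(p₁−p₀)/p₁} ≤ PN ≤ min{1,(1−p₀)/p₁}.
  lower = (p₁ − p₀)/p₁ = 0.134 / 0.716 ≈ 0.1872
  upper = min{1, (1 − p₀)/p₁} = 0.418 / 0.716 ≈ 0.5838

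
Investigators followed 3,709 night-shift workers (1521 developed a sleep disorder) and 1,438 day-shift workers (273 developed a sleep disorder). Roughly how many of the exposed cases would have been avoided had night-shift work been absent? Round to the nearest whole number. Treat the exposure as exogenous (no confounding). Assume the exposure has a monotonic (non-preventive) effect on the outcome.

about 817 cases

p₁ = P(outcome | exposed) = 1521/3709 = 0.41008
p₀ = P(outcome | unexposed) = 273/1438 = 0.18985
PN = (p₁ − p₀)/p₁ = (0.41008 − 0.18985) / 0.41008 ≈ 0.53705.
Attributable cases ≈ PN × (exposed cases) = 0.53705 × 1521 ≈ 816.86.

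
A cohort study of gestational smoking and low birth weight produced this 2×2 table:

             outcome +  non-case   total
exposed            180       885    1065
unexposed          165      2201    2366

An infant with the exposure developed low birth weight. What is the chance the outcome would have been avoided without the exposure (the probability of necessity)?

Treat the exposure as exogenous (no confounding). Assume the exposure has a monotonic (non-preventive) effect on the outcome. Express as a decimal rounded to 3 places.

PN ≈ 0.587

p₁ = P(outcome | exposed) = 180/1065 = 0.16901
p₀ = P(outcome | unexposed) = 165/2366 = 0.069738
Under exogeneity and monotonicity, PN = (p₁ − p₀)/p₁.
PN = (0.16901 − 0.069738) / 0.16901 ≈ 0.5874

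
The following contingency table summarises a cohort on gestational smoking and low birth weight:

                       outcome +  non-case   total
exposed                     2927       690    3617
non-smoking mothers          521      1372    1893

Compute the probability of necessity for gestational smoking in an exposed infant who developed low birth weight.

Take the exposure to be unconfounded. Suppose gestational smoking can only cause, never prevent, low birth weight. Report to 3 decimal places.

PN ≈ 0.660

p₁ = P(outcome | exposed) = 2927/3617 = 0.80923
p₀ = P(outcome | unexposed) = 521/1893 = 0.27522
Under exogeneity and monotonicity, PN = (p₁ − p₀)/p₁.
PN = (0.80923 − 0.27522) / 0.80923 ≈ 0.6599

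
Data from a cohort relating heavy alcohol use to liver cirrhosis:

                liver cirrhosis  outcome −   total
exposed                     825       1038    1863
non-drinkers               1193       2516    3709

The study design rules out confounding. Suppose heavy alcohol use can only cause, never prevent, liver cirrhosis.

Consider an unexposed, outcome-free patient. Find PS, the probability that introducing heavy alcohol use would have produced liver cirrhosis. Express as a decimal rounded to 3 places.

p₁ = P(outcome | exposed) = 825/1863 = 0.44283
p₀ = P(outcome | unexposed) = 1193/3709 = 0.32165
Under exogeneity and monotonicity, PS = (p₁ − p₀)/(1 − p₀).
PS = (0.44283 − 0.32165) / 0.67835 ≈ 0.1786

PS ≈ 0.179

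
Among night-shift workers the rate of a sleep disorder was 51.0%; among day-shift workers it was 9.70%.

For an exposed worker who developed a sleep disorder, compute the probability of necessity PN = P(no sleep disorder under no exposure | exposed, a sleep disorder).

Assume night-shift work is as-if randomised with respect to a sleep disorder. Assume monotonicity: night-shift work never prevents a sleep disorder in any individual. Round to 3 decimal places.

p₁ = 0.51, p₀ = 0.097.
Under exogeneity and monotonicity, PN = (p₁ − p₀) / p₁.
PN = (0.51 − 0.097) / 0.51 = 0.413 / 0.51 ≈ 0.8098

PN ≈ 0.810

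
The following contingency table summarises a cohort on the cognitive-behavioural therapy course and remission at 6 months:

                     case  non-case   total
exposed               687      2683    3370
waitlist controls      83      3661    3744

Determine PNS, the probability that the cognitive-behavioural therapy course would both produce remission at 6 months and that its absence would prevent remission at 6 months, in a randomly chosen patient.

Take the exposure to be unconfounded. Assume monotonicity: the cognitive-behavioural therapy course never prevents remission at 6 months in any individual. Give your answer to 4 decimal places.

PNS ≈ 0.1817

p₁ = P(outcome | exposed) = 687/3370 = 0.20386
p₀ = P(outcome | unexposed) = 83/3744 = 0.022169
Under exogeneity and monotonicity, PNS = p₁ − p₀.
PNS = 0.20386 − 0.022169 = 0.18169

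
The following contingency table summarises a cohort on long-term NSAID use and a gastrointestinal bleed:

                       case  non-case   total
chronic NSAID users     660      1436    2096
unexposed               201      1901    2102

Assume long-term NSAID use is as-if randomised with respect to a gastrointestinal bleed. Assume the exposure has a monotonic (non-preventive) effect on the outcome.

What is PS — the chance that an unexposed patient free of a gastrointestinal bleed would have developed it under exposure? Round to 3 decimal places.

p₁ = P(outcome | exposed) = 660/2096 = 0.31489
p₀ = P(outcome | unexposed) = 201/2102 = 0.095623
Under exogeneity and monotonicity, PS = (p₁ − p₀)/(1 − p₀).
PS = (0.31489 − 0.095623) / 0.90438 ≈ 0.2424

PS ≈ 0.242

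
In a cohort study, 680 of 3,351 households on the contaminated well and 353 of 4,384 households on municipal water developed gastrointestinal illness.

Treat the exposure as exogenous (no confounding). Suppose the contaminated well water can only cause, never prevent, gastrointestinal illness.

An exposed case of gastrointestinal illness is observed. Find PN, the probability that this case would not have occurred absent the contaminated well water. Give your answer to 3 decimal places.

p₁ = P(outcome | exposed) = 680/3351 = 0.20292
p₀ = P(outcome | unexposed) = 353/4384 = 0.08052
Under exogeneity and monotonicity, PN = (p₁ − p₀) / p₁.
PN = (0.20292 − 0.08052) / 0.20292 = 0.1224 / 0.20292 ≈ 0.6032

PN ≈ 0.603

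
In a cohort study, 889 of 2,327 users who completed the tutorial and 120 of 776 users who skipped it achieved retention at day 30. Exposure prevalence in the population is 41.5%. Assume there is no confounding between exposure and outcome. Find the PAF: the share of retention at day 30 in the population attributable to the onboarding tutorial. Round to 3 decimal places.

PAF ≈ 0.379

p₁ = P(outcome | exposed) = 889/2327 = 0.38204
p₀ = P(outcome | unexposed) = 120/776 = 0.15464
Overall risk P(Y=1) = π·p₁ + (1−π)·p₀ = 0.415×0.38204 + 0.585×0.15464 = 0.24901.
Under exogeneity, PAF = [P(Y=1) − p₀] / P(Y=1).
PAF = (0.24901 − 0.15464) / 0.24901 ≈ 0.3790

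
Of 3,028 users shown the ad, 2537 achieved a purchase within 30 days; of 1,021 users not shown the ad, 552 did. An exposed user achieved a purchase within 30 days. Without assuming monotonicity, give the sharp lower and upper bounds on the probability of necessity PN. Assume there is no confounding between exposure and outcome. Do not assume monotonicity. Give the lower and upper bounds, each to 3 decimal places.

p₁ = P(outcome | exposed) = 2537/3028 = 0.83785
p₀ = P(outcome | unexposed) = 552/1021 = 0.54065
Under exogeneity alone the bounds on PN are max{0,(p₁−p₀)/p₁} ≤ PN ≤ min{1,(1−p₀)/p₁}.
  lower = (p₁ − p₀)/p₁ = 0.2972 / 0.83785 ≈ 0.3547
  upper = min{1, (1 − p₀)/p₁} = 0.45935 / 0.83785 ≈ 0.5483

0.355 ≤ PN ≤ 0.548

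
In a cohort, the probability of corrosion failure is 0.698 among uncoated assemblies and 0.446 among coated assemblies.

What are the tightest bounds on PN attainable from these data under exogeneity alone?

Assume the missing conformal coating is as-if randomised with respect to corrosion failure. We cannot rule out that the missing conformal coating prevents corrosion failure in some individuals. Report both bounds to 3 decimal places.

Let p₁ = 0.698, p₀ = 0.446.
Under exogeneity alone the bounds on PN are max{0,(p₁−p₀)/p₁} ≤ PN ≤ min{1,(1−p₀)/p₁}.
  lower = (p₁ − p₀)/p₁ = 0.252 / 0.698 ≈ 0.3610
  upper = min{1, (1 − p₀)/p₁} = 0.554 / 0.698 ≈ 0.7937

0.361 ≤ PN ≤ 0.794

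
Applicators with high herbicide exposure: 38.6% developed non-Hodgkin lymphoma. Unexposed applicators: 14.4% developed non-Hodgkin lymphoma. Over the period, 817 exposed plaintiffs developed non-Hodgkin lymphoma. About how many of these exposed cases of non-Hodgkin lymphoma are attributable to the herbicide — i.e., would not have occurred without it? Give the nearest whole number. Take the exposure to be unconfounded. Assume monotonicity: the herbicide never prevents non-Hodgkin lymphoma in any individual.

p₁ = 0.386, p₀ = 0.144.
PN = (p₁ − p₀)/p₁ = (0.386 − 0.144) / 0.386 ≈ 0.62694.
Attributable cases ≈ PN × (exposed cases) = 0.62694 × 817 ≈ 512.21.

about 512 cases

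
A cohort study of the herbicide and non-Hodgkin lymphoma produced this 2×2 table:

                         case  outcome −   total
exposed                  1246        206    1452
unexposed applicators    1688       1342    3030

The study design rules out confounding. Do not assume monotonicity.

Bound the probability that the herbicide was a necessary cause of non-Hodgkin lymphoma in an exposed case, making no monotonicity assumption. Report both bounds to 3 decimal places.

p₁ = P(outcome | exposed) = 1246/1452 = 0.85813
p₀ = P(outcome | unexposed) = 1688/3030 = 0.5571
Under exogeneity alone the bounds on PN are max{0,(p₁−p₀)/p₁} ≤ PN ≤ min{1,(1−p₀)/p₁}.
  lower = (p₁ − p₀)/p₁ = 0.30103 / 0.85813 ≈ 0.3508
  upper = min{1, (1 − p₀)/p₁} = 0.4429 / 0.85813 ≈ 0.5161

0.351 ≤ PN ≤ 0.516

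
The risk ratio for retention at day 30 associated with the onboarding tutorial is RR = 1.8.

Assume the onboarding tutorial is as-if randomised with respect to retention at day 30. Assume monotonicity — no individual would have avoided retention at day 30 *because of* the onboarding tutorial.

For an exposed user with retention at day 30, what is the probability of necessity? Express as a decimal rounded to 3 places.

PN ≈ 0.444

Under exogeneity and monotonicity, PN = (RR − 1) / RR = 1 − 1/RR.
PN = (1.8 − 1) / 1.8 = 0.8 / 1.8 ≈ 0.4444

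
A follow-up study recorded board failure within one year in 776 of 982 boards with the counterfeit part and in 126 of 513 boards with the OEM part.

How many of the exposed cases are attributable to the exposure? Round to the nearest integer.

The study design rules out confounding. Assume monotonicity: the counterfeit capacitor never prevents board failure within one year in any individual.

p₁ = P(outcome | exposed) = 776/982 = 0.79022
p₀ = P(outcome | unexposed) = 126/513 = 0.24561
PN = (p₁ − p₀)/p₁ = (0.79022 − 0.24561) / 0.79022 ≈ 0.68918.
Attributable cases ≈ PN × (exposed cases) = 0.68918 × 776 ≈ 534.81.

about 535 cases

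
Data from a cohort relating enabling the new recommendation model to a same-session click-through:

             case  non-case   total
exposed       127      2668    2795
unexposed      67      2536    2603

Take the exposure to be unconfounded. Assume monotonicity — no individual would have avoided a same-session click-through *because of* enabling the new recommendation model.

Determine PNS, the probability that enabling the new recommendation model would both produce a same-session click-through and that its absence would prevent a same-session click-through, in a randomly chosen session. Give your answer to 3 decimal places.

PNS ≈ 0.020

p₁ = P(outcome | exposed) = 127/2795 = 0.045438
p₀ = P(outcome | unexposed) = 67/2603 = 0.02574
Under exogeneity and monotonicity, PNS = p₁ − p₀.
PNS = 0.045438 − 0.02574 = 0.019699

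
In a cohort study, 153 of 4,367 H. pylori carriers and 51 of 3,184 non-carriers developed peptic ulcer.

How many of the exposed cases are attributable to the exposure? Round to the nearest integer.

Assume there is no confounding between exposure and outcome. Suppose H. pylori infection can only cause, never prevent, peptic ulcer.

about 83 cases

p₁ = P(outcome | exposed) = 153/4367 = 0.035035
p₀ = P(outcome | unexposed) = 51/3184 = 0.016018
PN = (p₁ − p₀)/p₁ = (0.035035 − 0.016018) / 0.035035 ≈ 0.54282.
Attributable cases ≈ PN × (exposed cases) = 0.54282 × 153 ≈ 83.05.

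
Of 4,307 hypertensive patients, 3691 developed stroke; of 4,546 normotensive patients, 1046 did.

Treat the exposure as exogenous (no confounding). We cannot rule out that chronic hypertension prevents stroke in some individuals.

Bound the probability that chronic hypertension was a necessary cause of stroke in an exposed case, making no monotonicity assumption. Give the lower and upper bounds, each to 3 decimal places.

0.732 ≤ PN ≤ 0.898

p₁ = P(outcome | exposed) = 3691/4307 = 0.85698
p₀ = P(outcome | unexposed) = 1046/4546 = 0.23009
Under exogeneity alone the bounds on PN are max{0,(p₁−p₀)/p₁} ≤ PN ≤ min{1,(1−p₀)/p₁}.
  lower = (p₁ − p₀)/p₁ = 0.62688 / 0.85698 ≈ 0.7315
  upper = min{1, (1 − p₀)/p₁} = 0.76991 / 0.85698 ≈ 0.8984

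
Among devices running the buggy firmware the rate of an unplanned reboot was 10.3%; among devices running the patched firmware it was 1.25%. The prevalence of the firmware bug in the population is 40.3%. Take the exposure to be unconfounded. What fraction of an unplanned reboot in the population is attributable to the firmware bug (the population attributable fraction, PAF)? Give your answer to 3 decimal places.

p₁ = 0.103, p₀ = 0.0125.
Overall risk P(Y=1) = π·p₁ + (1−π)·p₀ = 0.403×0.103 + 0.597×0.0125 = 0.048972.
Under exogeneity, PAF = [P(Y=1) − p₀] / P(Y=1).
PAF = (0.048972 − 0.0125) / 0.048972 ≈ 0.7447

PAF ≈ 0.745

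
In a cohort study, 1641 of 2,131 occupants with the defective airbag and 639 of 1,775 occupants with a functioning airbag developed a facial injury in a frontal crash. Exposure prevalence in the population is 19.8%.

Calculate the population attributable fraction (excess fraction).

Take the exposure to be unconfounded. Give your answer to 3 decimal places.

PAF ≈ 0.184

p₁ = P(outcome | exposed) = 1641/2131 = 0.77006
p₀ = P(outcome | unexposed) = 639/1775 = 0.36
Overall risk P(Y=1) = π·p₁ + (1−π)·p₀ = 0.198×0.77006 + 0.802×0.36 = 0.44119.
Under exogeneity, PAF = [P(Y=1) − p₀] / P(Y=1).
PAF = (0.44119 − 0.36) / 0.44119 ≈ 0.1840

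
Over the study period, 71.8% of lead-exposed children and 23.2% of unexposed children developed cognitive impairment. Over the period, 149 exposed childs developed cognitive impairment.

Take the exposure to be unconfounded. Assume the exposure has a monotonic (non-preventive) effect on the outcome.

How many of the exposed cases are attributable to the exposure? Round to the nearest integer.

about 101 cases

p₁ = 0.718, p₀ = 0.232.
PN = (p₁ − p₀)/p₁ = (0.718 − 0.232) / 0.718 ≈ 0.67688.
Attributable cases ≈ PN × (exposed cases) = 0.67688 × 149 ≈ 100.86.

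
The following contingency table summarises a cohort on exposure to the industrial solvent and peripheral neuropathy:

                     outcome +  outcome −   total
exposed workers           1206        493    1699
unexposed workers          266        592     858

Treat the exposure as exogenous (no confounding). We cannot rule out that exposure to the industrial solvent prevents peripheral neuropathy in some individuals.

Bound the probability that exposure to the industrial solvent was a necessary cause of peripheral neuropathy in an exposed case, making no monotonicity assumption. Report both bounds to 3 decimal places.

0.563 ≤ PN ≤ 0.972

p₁ = P(outcome | exposed) = 1206/1699 = 0.70983
p₀ = P(outcome | unexposed) = 266/858 = 0.31002
Under exogeneity alone the bounds on PN are max{0,(p₁−p₀)/p₁} ≤ PN ≤ min{1,(1−p₀)/p₁}.
  lower = (p₁ − p₀)/p₁ = 0.39981 / 0.70983 ≈ 0.5632
  upper = min{1, (1 − p₀)/p₁} = 0.68998 / 0.70983 ≈ 0.9720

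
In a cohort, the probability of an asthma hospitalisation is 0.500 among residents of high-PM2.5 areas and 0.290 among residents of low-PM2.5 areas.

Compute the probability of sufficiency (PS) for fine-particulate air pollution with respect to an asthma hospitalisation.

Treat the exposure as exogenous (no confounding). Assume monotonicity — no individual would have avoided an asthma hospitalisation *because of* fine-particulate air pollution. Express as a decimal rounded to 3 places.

PS ≈ 0.296

Let p₁ = 0.5, p₀ = 0.29.
Under exogeneity and monotonicity, PS = (p₁ − p₀) / (1 − p₀).
PS = (0.5 − 0.29) / (1 − 0.29) = 0.21 / 0.71 ≈ 0.2958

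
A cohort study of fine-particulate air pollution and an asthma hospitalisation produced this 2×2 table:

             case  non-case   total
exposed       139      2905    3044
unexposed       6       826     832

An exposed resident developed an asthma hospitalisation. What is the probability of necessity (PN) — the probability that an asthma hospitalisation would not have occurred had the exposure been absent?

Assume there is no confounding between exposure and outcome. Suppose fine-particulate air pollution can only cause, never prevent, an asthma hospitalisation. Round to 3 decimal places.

p₁ = P(outcome | exposed) = 139/3044 = 0.045664
p₀ = P(outcome | unexposed) = 6/832 = 0.0072115
Under exogeneity and monotonicity, PN = (p₁ − p₀)/p₁.
PN = (0.045664 − 0.0072115) / 0.045664 ≈ 0.8421

PN ≈ 0.842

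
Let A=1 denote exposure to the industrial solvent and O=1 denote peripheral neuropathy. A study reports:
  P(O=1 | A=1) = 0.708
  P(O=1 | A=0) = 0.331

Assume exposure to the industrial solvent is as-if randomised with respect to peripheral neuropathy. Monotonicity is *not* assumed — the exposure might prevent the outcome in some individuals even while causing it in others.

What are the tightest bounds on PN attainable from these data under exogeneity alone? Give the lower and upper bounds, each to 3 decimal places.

Let p₁ = 0.708, p₀ = 0.331.
Under exogeneity alone the bounds on PN are max{0,(p₁−p₀)/p₁} ≤ PN ≤ min{1,(1−p₀)/p₁}.
  lower = (p₁ − p₀)/p₁ = 0.377 / 0.708 ≈ 0.5325
  upper = min{1, (1 − p₀)/p₁} = 0.669 / 0.708 ≈ 0.9449

0.532 ≤ PN ≤ 0.945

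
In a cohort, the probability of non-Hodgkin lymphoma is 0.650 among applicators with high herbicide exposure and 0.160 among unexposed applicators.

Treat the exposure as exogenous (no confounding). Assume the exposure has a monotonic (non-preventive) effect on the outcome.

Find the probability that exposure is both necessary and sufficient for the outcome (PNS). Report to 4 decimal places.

Let p₁ = 0.65, p₀ = 0.16.
Under exogeneity and monotonicity, PNS = p₁ − p₀.
PNS = 0.65 − 0.16 = 0.49

PNS ≈ 0.4900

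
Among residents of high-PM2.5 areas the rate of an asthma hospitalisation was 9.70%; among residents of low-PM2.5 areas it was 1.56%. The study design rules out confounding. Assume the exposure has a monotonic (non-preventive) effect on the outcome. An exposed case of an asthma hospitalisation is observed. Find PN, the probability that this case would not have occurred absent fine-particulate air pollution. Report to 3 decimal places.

p₁ = 0.097, p₀ = 0.0156.
Under exogeneity and monotonicity, PN = (p₁ − p₀) / p₁.
PN = (0.097 − 0.0156) / 0.097 = 0.0814 / 0.097 ≈ 0.8392

PN ≈ 0.839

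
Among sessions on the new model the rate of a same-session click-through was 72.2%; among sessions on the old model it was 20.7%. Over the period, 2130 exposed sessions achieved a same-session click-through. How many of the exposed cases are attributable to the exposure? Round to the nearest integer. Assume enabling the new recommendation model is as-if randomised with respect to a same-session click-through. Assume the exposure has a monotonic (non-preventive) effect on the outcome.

about 1519 cases

p₁ = 0.722, p₀ = 0.207.
PN = (p₁ − p₀)/p₁ = (0.722 − 0.207) / 0.722 ≈ 0.71330.
Attributable cases ≈ PN × (exposed cases) = 0.71330 × 2130 ≈ 1519.32.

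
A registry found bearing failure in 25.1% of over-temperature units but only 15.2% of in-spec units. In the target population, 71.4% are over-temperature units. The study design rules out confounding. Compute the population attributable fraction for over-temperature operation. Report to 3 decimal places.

p₁ = 0.251, p₀ = 0.152.
Overall risk P(Y=1) = π·p₁ + (1−π)·p₀ = 0.714×0.251 + 0.286×0.152 = 0.22269.
Under exogeneity, PAF = [P(Y=1) − p₀] / P(Y=1).
PAF = (0.22269 − 0.152) / 0.22269 ≈ 0.3174

PAF ≈ 0.317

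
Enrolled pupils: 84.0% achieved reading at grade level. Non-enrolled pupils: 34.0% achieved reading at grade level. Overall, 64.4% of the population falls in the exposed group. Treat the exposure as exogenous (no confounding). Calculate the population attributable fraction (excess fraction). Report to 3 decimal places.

PAF ≈ 0.486

p₁ = 0.84, p₀ = 0.34.
Overall risk P(Y=1) = π·p₁ + (1−π)·p₀ = 0.644×0.84 + 0.356×0.34 = 0.662.
Under exogeneity, PAF = [P(Y=1) − p₀] / P(Y=1).
PAF = (0.662 − 0.34) / 0.662 ≈ 0.4864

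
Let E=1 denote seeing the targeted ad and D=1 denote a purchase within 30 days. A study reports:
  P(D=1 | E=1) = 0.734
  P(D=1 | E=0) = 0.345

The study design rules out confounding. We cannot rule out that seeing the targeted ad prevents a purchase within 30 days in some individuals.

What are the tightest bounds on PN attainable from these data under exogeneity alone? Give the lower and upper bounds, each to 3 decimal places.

0.530 ≤ PN ≤ 0.892

Let p₁ = 0.734, p₀ = 0.345.
Under exogeneity alone the bounds on PN are max{0,(p₁−p₀)/p₁} ≤ PN ≤ min{1,(1−p₀)/p₁}.
  lower = (p₁ − p₀)/p₁ = 0.389 / 0.734 ≈ 0.5300
  upper = min{1, (1 − p₀)/p₁} = 0.655 / 0.734 ≈ 0.8924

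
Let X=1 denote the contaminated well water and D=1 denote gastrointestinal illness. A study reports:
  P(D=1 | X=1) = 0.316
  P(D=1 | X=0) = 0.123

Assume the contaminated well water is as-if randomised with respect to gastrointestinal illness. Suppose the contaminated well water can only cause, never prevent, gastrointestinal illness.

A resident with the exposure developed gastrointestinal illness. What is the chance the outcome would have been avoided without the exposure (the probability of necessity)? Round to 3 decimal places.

Let p₁ = 0.316, p₀ = 0.123.
Under exogeneity and monotonicity, PN = (p₁ − p₀) / p₁.
PN = (0.316 − 0.123) / 0.316 = 0.193 / 0.316 ≈ 0.6108

PN ≈ 0.611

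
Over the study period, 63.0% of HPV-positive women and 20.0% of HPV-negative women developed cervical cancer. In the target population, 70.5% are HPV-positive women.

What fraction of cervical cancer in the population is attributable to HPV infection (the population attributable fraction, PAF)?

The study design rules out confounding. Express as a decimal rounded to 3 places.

p₁ = 0.63, p₀ = 0.2.
Overall risk P(Y=1) = π·p₁ + (1−π)·p₀ = 0.705×0.63 + 0.295×0.2 = 0.50315.
Under exogeneity, PAF = [P(Y=1) − p₀] / P(Y=1).
PAF = (0.50315 − 0.2) / 0.50315 ≈ 0.6025

PAF ≈ 0.603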